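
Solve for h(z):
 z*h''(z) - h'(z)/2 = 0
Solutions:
 h(z) = C1 + C2*z^(3/2)


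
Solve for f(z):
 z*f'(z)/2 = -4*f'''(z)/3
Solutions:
 f(z) = C1 + Integral(C2*airyai(-3^(1/3)*z/2) + C3*airybi(-3^(1/3)*z/2), z)


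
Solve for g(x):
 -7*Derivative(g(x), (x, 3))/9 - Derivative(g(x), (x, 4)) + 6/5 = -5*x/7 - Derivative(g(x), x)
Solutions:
 g(x) = C1 + C2*exp(-x*(98*2^(1/3)/(81*sqrt(54933) + 18997)^(1/3) + 28 + 2^(2/3)*(81*sqrt(54933) + 18997)^(1/3))/108)*sin(2^(1/3)*sqrt(3)*x*(-2^(1/3)*(81*sqrt(54933) + 18997)^(1/3) + 98/(81*sqrt(54933) + 18997)^(1/3))/108) + C3*exp(-x*(98*2^(1/3)/(81*sqrt(54933) + 18997)^(1/3) + 28 + 2^(2/3)*(81*sqrt(54933) + 18997)^(1/3))/108)*cos(2^(1/3)*sqrt(3)*x*(-2^(1/3)*(81*sqrt(54933) + 18997)^(1/3) + 98/(81*sqrt(54933) + 18997)^(1/3))/108) + C4*exp(x*(-14 + 98*2^(1/3)/(81*sqrt(54933) + 18997)^(1/3) + 2^(2/3)*(81*sqrt(54933) + 18997)^(1/3))/54) - 5*x^2/14 - 6*x/5


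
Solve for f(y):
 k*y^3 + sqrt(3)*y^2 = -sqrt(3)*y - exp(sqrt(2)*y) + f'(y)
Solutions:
 f(y) = C1 + k*y^4/4 + sqrt(3)*y^3/3 + sqrt(3)*y^2/2 + sqrt(2)*exp(sqrt(2)*y)/2


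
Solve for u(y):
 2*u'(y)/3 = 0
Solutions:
 u(y) = C1


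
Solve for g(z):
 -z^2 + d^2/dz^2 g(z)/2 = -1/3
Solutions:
 g(z) = C1 + C2*z + z^4/6 - z^2/3


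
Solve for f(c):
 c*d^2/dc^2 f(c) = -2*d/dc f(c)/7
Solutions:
 f(c) = C1 + C2*c^(5/7)


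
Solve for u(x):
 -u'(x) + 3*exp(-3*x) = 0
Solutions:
 u(x) = C1 - exp(-3*x)


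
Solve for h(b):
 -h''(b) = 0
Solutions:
 h(b) = C1 + C2*b


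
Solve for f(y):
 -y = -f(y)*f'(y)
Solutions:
 f(y) = -sqrt(C1 + y^2)
 f(y) = sqrt(C1 + y^2)


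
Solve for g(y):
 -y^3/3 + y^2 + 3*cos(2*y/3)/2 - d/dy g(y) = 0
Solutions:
 g(y) = C1 - y^4/12 + y^3/3 + 9*sin(2*y/3)/4


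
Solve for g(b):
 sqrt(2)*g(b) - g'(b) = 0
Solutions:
 g(b) = C1*exp(sqrt(2)*b)


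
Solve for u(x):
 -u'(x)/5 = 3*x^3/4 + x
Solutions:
 u(x) = C1 - 15*x^4/16 - 5*x^2/2


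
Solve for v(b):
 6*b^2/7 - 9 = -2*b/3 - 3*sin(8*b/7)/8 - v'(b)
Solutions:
 v(b) = C1 - 2*b^3/7 - b^2/3 + 9*b + 21*cos(8*b/7)/64


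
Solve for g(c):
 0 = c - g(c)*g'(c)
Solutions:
 g(c) = -sqrt(C1 + c^2)
 g(c) = sqrt(C1 + c^2)


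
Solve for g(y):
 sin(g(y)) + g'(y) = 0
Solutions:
 g(y) = -acos((-C1 - exp(2*y))/(C1 - exp(2*y))) + 2*pi
 g(y) = acos((-C1 - exp(2*y))/(C1 - exp(2*y)))


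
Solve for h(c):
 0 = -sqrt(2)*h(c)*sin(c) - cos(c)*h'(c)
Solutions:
 h(c) = C1*cos(c)^(sqrt(2))


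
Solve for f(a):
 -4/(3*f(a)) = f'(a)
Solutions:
 f(a) = -sqrt(C1 - 24*a)/3
 f(a) = sqrt(C1 - 24*a)/3


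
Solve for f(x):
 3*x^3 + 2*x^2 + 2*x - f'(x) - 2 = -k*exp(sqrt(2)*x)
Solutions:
 f(x) = C1 + sqrt(2)*k*exp(sqrt(2)*x)/2 + 3*x^4/4 + 2*x^3/3 + x^2 - 2*x


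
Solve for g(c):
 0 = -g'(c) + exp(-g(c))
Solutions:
 g(c) = log(C1 + c)


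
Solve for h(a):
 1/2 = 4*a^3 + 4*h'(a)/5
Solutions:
 h(a) = C1 - 5*a^4/4 + 5*a/8


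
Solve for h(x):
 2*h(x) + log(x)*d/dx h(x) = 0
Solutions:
 h(x) = C1*exp(-2*li(x))


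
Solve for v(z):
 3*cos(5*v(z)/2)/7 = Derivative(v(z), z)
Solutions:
 -3*z/7 - log(sin(5*v(z)/2) - 1)/5 + log(sin(5*v(z)/2) + 1)/5 = C1


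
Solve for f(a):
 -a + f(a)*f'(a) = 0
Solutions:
 f(a) = -sqrt(C1 + a^2)
 f(a) = sqrt(C1 + a^2)


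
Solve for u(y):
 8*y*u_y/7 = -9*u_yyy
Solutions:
 u(y) = C1 + Integral(C2*airyai(-2*147^(1/3)*y/21) + C3*airybi(-2*147^(1/3)*y/21), y)


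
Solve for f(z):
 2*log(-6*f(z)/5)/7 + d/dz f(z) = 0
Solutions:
 7*Integral(1/(log(-_y) - log(5) + log(6)), (_y, f(z)))/2 = C1 - z


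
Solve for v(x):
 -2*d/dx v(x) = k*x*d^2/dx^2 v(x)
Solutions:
 v(x) = C1 + x^(((re(k) - 2)*re(k) + im(k)^2)/(re(k)^2 + im(k)^2))*(C2*sin(2*log(x)*Abs(im(k))/(re(k)^2 + im(k)^2)) + C3*cos(2*log(x)*im(k)/(re(k)^2 + im(k)^2)))


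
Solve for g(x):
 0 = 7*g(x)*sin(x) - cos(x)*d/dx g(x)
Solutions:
 g(x) = C1/cos(x)^7


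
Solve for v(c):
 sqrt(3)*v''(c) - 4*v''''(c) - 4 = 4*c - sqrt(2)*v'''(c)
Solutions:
 v(c) = C1 + C2*c + C3*exp(sqrt(2)*c*(1 - sqrt(1 + 8*sqrt(3)))/8) + C4*exp(sqrt(2)*c*(1 + sqrt(1 + 8*sqrt(3)))/8) + 2*sqrt(3)*c^3/9 + 2*c^2*(-sqrt(2) + sqrt(3))/3


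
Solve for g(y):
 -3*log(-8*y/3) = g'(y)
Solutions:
 g(y) = C1 - 3*y*log(-y) + 3*y*(-3*log(2) + 1 + log(3))


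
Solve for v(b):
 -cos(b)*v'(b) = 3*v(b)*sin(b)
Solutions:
 v(b) = C1*cos(b)^3


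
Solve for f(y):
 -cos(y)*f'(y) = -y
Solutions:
 f(y) = C1 + Integral(y/cos(y), y)


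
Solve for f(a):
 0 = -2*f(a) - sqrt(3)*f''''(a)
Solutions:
 f(a) = (C1*sin(2^(3/4)*3^(7/8)*a/6) + C2*cos(2^(3/4)*3^(7/8)*a/6))*exp(-2^(3/4)*3^(7/8)*a/6) + (C3*sin(2^(3/4)*3^(7/8)*a/6) + C4*cos(2^(3/4)*3^(7/8)*a/6))*exp(2^(3/4)*3^(7/8)*a/6)


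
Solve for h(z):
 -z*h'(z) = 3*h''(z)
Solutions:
 h(z) = C1 + C2*erf(sqrt(6)*z/6)


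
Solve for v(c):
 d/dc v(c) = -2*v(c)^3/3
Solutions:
 v(c) = -sqrt(6)*sqrt(-1/(C1 - 2*c))/2
 v(c) = sqrt(6)*sqrt(-1/(C1 - 2*c))/2


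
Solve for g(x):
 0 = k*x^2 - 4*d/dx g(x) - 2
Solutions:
 g(x) = C1 + k*x^3/12 - x/2


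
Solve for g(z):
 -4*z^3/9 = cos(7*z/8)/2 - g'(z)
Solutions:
 g(z) = C1 + z^4/9 + 4*sin(7*z/8)/7


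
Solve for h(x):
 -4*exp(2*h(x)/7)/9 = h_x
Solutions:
 h(x) = 7*log(-sqrt(-1/(C1 - 4*x))) - 7*log(2) + 7*log(3) + 7*log(14)/2
 h(x) = 7*log(-1/(C1 - 4*x))/2 - 7*log(2) + 7*log(3) + 7*log(14)/2


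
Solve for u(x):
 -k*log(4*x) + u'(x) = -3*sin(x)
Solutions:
 u(x) = C1 + k*x*(log(x) - 1) + 2*k*x*log(2) + 3*cos(x)


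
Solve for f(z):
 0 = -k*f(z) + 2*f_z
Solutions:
 f(z) = C1*exp(k*z/2)


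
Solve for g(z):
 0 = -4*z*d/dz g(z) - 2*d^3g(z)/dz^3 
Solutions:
 g(z) = C1 + Integral(C2*airyai(-2^(1/3)*z) + C3*airybi(-2^(1/3)*z), z)


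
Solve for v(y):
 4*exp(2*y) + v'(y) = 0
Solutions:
 v(y) = C1 - 2*exp(2*y)


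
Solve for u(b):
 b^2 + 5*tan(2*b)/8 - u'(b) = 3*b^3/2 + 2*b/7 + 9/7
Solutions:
 u(b) = C1 - 3*b^4/8 + b^3/3 - b^2/7 - 9*b/7 - 5*log(cos(2*b))/16


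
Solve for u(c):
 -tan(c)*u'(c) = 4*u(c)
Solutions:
 u(c) = C1/sin(c)^4


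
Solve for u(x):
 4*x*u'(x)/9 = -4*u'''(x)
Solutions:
 u(x) = C1 + Integral(C2*airyai(-3^(1/3)*x/3) + C3*airybi(-3^(1/3)*x/3), x)


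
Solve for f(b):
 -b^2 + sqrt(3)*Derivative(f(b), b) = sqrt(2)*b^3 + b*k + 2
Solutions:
 f(b) = C1 + sqrt(6)*b^4/12 + sqrt(3)*b^3/9 + sqrt(3)*b^2*k/6 + 2*sqrt(3)*b/3


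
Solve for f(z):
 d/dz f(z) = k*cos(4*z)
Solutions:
 f(z) = C1 + k*sin(4*z)/4


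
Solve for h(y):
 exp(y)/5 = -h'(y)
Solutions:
 h(y) = C1 - exp(y)/5


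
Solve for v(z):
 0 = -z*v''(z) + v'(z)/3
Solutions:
 v(z) = C1 + C2*z^(4/3)


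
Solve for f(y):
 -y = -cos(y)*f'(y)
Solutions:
 f(y) = C1 + Integral(y/cos(y), y)


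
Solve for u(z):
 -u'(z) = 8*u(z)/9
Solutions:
 u(z) = C1*exp(-8*z/9)


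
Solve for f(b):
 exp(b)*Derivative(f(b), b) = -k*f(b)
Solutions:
 f(b) = C1*exp(k*exp(-b))


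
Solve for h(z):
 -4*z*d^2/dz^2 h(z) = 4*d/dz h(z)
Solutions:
 h(z) = C1 + C2*log(z)


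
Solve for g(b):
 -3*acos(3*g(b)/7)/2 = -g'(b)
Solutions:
 Integral(1/acos(3*_y/7), (_y, g(b))) = C1 + 3*b/2


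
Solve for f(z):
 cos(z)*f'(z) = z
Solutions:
 f(z) = C1 + Integral(z/cos(z), z)


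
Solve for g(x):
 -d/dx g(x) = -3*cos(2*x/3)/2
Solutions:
 g(x) = C1 + 9*sin(2*x/3)/4


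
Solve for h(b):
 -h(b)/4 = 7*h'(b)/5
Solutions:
 h(b) = C1*exp(-5*b/28)


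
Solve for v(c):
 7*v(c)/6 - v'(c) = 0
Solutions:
 v(c) = C1*exp(7*c/6)


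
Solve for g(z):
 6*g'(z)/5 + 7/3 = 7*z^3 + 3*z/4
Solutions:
 g(z) = C1 + 35*z^4/24 + 5*z^2/16 - 35*z/18


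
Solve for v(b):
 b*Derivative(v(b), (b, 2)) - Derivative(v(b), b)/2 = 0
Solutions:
 v(b) = C1 + C2*b^(3/2)


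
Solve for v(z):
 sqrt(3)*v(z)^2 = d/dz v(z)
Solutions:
 v(z) = -1/(C1 + sqrt(3)*z)


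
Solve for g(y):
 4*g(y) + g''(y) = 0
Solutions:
 g(y) = C1*sin(2*y) + C2*cos(2*y)


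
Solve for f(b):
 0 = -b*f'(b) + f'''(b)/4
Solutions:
 f(b) = C1 + Integral(C2*airyai(2^(2/3)*b) + C3*airybi(2^(2/3)*b), b)


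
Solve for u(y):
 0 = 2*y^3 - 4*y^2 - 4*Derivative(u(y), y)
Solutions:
 u(y) = C1 + y^4/8 - y^3/3


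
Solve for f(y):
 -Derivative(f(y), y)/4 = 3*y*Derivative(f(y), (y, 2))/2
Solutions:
 f(y) = C1 + C2*y^(5/6)


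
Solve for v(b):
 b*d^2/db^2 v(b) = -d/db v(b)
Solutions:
 v(b) = C1 + C2*log(b)


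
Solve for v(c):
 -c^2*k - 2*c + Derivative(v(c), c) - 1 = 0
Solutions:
 v(c) = C1 + c^3*k/3 + c^2 + c


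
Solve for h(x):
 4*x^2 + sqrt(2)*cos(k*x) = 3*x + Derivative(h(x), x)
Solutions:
 h(x) = C1 + 4*x^3/3 - 3*x^2/2 + sqrt(2)*sin(k*x)/k


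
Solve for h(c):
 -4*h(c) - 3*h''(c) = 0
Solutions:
 h(c) = C1*sin(2*sqrt(3)*c/3) + C2*cos(2*sqrt(3)*c/3)


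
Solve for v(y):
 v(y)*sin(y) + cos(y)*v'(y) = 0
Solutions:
 v(y) = C1*cos(y)


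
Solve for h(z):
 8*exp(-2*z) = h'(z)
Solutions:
 h(z) = C1 - 4*exp(-2*z)


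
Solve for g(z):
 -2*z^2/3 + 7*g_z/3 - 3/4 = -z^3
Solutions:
 g(z) = C1 - 3*z^4/28 + 2*z^3/21 + 9*z/28


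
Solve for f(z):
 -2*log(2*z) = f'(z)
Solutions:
 f(z) = C1 - 2*z*log(z) - z*log(4) + 2*z


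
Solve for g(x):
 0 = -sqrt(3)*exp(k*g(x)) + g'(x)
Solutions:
 g(x) = Piecewise((log(-1/(C1*k + sqrt(3)*k*x))/k, Ne(k, 0)), (nan, True))
 g(x) = Piecewise((C1 + sqrt(3)*x, Eq(k, 0)), (nan, True))


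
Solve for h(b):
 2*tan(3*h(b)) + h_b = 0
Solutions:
 h(b) = -asin(C1*exp(-6*b))/3 + pi/3
 h(b) = asin(C1*exp(-6*b))/3


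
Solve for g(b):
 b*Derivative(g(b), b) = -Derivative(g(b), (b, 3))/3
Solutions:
 g(b) = C1 + Integral(C2*airyai(-3^(1/3)*b) + C3*airybi(-3^(1/3)*b), b)


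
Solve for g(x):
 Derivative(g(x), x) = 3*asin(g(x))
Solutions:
 Integral(1/asin(_y), (_y, g(x))) = C1 + 3*x


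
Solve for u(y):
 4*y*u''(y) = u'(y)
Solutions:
 u(y) = C1 + C2*y^(5/4)


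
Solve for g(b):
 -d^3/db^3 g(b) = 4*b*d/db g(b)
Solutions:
 g(b) = C1 + Integral(C2*airyai(-2^(2/3)*b) + C3*airybi(-2^(2/3)*b), b)


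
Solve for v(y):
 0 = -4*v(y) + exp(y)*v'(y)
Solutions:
 v(y) = C1*exp(-4*exp(-y))


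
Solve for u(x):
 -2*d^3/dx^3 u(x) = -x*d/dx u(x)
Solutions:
 u(x) = C1 + Integral(C2*airyai(2^(2/3)*x/2) + C3*airybi(2^(2/3)*x/2), x)


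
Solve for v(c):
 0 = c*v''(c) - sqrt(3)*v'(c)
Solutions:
 v(c) = C1 + C2*c^(1 + sqrt(3))


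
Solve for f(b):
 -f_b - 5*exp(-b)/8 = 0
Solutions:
 f(b) = C1 + 5*exp(-b)/8


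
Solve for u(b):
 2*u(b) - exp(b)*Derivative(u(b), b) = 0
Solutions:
 u(b) = C1*exp(-2*exp(-b))


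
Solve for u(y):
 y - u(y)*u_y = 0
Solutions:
 u(y) = -sqrt(C1 + y^2)
 u(y) = sqrt(C1 + y^2)


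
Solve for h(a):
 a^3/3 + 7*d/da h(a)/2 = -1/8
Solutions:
 h(a) = C1 - a^4/42 - a/28


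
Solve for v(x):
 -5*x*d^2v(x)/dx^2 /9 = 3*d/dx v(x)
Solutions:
 v(x) = C1 + C2/x^(22/5)


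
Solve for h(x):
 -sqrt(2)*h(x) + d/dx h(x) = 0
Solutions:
 h(x) = C1*exp(sqrt(2)*x)


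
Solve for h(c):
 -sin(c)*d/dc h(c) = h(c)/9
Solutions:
 h(c) = C1*(cos(c) + 1)^(1/18)/(cos(c) - 1)^(1/18)


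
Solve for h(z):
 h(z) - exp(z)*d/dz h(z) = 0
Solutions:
 h(z) = C1*exp(-exp(-z))


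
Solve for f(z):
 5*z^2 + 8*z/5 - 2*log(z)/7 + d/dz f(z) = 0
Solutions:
 f(z) = C1 - 5*z^3/3 - 4*z^2/5 + 2*z*log(z)/7 - 2*z/7


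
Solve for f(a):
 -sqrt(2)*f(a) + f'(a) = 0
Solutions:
 f(a) = C1*exp(sqrt(2)*a)


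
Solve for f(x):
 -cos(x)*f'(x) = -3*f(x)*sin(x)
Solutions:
 f(x) = C1/cos(x)^3


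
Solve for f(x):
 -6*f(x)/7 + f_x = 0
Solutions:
 f(x) = C1*exp(6*x/7)


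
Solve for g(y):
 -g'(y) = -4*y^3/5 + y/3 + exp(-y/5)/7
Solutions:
 g(y) = C1 + y^4/5 - y^2/6 + 5*exp(-y/5)/7


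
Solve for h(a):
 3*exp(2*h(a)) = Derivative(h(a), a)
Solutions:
 h(a) = log(-sqrt(-1/(C1 + 3*a))) - log(2)/2
 h(a) = log(-1/(C1 + 3*a))/2 - log(2)/2


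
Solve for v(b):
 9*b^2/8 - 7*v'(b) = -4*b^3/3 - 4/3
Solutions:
 v(b) = C1 + b^4/21 + 3*b^3/56 + 4*b/21


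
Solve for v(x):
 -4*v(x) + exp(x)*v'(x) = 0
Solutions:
 v(x) = C1*exp(-4*exp(-x))


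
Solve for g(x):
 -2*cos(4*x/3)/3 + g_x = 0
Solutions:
 g(x) = C1 + sin(4*x/3)/2


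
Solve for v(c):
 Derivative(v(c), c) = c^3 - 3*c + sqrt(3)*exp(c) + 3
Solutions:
 v(c) = C1 + c^4/4 - 3*c^2/2 + 3*c + sqrt(3)*exp(c)


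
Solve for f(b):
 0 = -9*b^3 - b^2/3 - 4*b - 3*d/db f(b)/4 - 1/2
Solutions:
 f(b) = C1 - 3*b^4 - 4*b^3/27 - 8*b^2/3 - 2*b/3


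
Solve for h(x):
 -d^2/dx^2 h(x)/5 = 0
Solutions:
 h(x) = C1 + C2*x


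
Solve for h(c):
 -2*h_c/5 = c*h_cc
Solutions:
 h(c) = C1 + C2*c^(3/5)


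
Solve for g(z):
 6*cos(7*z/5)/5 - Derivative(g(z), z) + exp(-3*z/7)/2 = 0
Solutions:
 g(z) = C1 + 6*sin(7*z/5)/7 - 7*exp(-3*z/7)/6


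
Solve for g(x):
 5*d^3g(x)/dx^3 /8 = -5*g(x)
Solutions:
 g(x) = C3*exp(-2*x) + (C1*sin(sqrt(3)*x) + C2*cos(sqrt(3)*x))*exp(x)


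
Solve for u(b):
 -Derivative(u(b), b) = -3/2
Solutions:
 u(b) = C1 + 3*b/2


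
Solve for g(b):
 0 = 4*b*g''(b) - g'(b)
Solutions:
 g(b) = C1 + C2*b^(5/4)


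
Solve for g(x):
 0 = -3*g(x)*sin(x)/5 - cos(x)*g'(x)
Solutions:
 g(x) = C1*cos(x)^(3/5)


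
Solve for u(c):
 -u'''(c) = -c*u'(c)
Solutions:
 u(c) = C1 + Integral(C2*airyai(c) + C3*airybi(c), c)


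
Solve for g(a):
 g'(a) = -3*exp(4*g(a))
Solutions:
 g(a) = log(-I*(1/(C1 + 12*a))^(1/4))
 g(a) = log(I*(1/(C1 + 12*a))^(1/4))
 g(a) = log(-(1/(C1 + 12*a))^(1/4))
 g(a) = log(1/(C1 + 12*a))/4


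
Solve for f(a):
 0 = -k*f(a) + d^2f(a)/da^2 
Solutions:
 f(a) = C1*exp(-a*sqrt(k)) + C2*exp(a*sqrt(k))


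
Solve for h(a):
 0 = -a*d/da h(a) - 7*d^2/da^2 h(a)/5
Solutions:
 h(a) = C1 + C2*erf(sqrt(70)*a/14)


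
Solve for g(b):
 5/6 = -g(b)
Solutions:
 g(b) = -5/6


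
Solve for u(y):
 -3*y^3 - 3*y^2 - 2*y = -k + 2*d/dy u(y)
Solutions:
 u(y) = C1 + k*y/2 - 3*y^4/8 - y^3/2 - y^2/2


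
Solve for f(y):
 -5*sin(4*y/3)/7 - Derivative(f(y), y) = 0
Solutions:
 f(y) = C1 + 15*cos(4*y/3)/28


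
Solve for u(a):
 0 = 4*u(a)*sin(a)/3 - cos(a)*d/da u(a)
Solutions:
 u(a) = C1/cos(a)^(4/3)


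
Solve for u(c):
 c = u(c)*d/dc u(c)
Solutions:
 u(c) = -sqrt(C1 + c^2)
 u(c) = sqrt(C1 + c^2)


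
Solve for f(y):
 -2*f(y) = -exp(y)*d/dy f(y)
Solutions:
 f(y) = C1*exp(-2*exp(-y))


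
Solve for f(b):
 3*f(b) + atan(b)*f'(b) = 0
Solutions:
 f(b) = C1*exp(-3*Integral(1/atan(b), b))


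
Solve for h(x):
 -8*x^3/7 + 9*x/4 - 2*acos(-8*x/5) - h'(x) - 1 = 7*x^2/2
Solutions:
 h(x) = C1 - 2*x^4/7 - 7*x^3/6 + 9*x^2/8 - 2*x*acos(-8*x/5) - x - sqrt(25 - 64*x^2)/4


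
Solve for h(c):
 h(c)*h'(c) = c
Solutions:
 h(c) = -sqrt(C1 + c^2)
 h(c) = sqrt(C1 + c^2)


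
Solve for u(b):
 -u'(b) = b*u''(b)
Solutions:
 u(b) = C1 + C2*log(b)


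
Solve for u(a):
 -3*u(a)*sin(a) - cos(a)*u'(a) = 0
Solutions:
 u(a) = C1*cos(a)^3


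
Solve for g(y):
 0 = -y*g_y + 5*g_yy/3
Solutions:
 g(y) = C1 + C2*erfi(sqrt(30)*y/10)


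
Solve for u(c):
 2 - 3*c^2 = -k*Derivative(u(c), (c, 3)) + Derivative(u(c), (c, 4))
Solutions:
 u(c) = C1 + C2*c + C3*c^2 + C4*exp(c*k) + c^5/(20*k) + c^4/(4*k^2) + c^3*(-1/3 + k^(-2))/k


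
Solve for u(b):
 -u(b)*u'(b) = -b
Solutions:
 u(b) = -sqrt(C1 + b^2)
 u(b) = sqrt(C1 + b^2)


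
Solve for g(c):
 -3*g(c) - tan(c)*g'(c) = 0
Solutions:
 g(c) = C1/sin(c)^3


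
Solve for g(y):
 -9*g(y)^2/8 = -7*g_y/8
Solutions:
 g(y) = -7/(C1 + 9*y)


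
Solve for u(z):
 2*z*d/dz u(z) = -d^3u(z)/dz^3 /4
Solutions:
 u(z) = C1 + Integral(C2*airyai(-2*z) + C3*airybi(-2*z), z)


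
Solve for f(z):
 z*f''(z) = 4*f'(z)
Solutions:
 f(z) = C1 + C2*z^5


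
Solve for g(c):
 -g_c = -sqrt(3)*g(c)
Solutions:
 g(c) = C1*exp(sqrt(3)*c)


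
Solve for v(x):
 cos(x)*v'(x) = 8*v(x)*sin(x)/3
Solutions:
 v(x) = C1/cos(x)^(8/3)


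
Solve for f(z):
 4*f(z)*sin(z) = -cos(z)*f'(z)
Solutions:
 f(z) = C1*cos(z)^4


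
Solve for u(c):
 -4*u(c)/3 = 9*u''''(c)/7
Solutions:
 u(c) = (C1*sin(21^(1/4)*c/3) + C2*cos(21^(1/4)*c/3))*exp(-21^(1/4)*c/3) + (C3*sin(21^(1/4)*c/3) + C4*cos(21^(1/4)*c/3))*exp(21^(1/4)*c/3)


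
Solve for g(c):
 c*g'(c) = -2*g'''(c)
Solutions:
 g(c) = C1 + Integral(C2*airyai(-2^(2/3)*c/2) + C3*airybi(-2^(2/3)*c/2), c)


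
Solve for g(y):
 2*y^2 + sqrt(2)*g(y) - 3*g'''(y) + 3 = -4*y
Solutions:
 g(y) = C3*exp(2^(1/6)*3^(2/3)*y/3) - sqrt(2)*y^2 - 2*sqrt(2)*y + (C1*sin(6^(1/6)*y/2) + C2*cos(6^(1/6)*y/2))*exp(-2^(1/6)*3^(2/3)*y/6) - 3*sqrt(2)/2


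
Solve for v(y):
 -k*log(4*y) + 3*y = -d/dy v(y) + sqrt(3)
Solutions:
 v(y) = C1 + k*y*log(y) - k*y + k*y*log(4) - 3*y^2/2 + sqrt(3)*y


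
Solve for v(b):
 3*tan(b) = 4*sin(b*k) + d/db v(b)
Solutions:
 v(b) = C1 - 4*Piecewise((-cos(b*k)/k, Ne(k, 0)), (0, True)) - 3*log(cos(b))


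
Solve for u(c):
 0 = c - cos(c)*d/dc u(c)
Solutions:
 u(c) = C1 + Integral(c/cos(c), c)


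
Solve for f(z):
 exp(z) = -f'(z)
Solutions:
 f(z) = C1 - exp(z)


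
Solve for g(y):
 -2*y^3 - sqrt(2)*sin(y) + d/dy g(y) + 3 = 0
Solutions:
 g(y) = C1 + y^4/2 - 3*y - sqrt(2)*cos(y)


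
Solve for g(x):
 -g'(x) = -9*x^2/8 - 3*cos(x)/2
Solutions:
 g(x) = C1 + 3*x^3/8 + 3*sin(x)/2


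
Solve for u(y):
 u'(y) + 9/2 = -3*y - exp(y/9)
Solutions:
 u(y) = C1 - 3*y^2/2 - 9*y/2 - 9*exp(y/9)


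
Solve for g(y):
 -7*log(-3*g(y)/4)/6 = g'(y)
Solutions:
 6*Integral(1/(log(-_y) - 2*log(2) + log(3)), (_y, g(y)))/7 = C1 - y


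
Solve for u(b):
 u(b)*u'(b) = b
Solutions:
 u(b) = -sqrt(C1 + b^2)
 u(b) = sqrt(C1 + b^2)


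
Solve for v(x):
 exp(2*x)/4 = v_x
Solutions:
 v(x) = C1 + exp(2*x)/8


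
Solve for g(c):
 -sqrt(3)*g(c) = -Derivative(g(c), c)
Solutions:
 g(c) = C1*exp(sqrt(3)*c)


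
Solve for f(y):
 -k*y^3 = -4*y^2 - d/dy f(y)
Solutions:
 f(y) = C1 + k*y^4/4 - 4*y^3/3


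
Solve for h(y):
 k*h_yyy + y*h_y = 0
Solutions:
 h(y) = C1 + Integral(C2*airyai(y*(-1/k)^(1/3)) + C3*airybi(y*(-1/k)^(1/3)), y)


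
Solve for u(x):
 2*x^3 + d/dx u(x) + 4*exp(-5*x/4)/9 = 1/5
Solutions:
 u(x) = C1 - x^4/2 + x/5 + 16*exp(-5*x/4)/45


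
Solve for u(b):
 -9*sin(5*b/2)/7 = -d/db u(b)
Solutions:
 u(b) = C1 - 18*cos(5*b/2)/35


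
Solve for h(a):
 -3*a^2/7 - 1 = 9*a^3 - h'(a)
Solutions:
 h(a) = C1 + 9*a^4/4 + a^3/7 + a


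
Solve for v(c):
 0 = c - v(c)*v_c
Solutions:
 v(c) = -sqrt(C1 + c^2)
 v(c) = sqrt(C1 + c^2)


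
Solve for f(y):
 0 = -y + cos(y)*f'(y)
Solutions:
 f(y) = C1 + Integral(y/cos(y), y)


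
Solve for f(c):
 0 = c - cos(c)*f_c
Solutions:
 f(c) = C1 + Integral(c/cos(c), c)


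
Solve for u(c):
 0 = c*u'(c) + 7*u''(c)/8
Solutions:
 u(c) = C1 + C2*erf(2*sqrt(7)*c/7)


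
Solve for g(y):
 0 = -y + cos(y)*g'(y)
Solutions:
 g(y) = C1 + Integral(y/cos(y), y)


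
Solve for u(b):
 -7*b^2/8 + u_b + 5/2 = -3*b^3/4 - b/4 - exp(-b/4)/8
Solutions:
 u(b) = C1 - 3*b^4/16 + 7*b^3/24 - b^2/8 - 5*b/2 + exp(-b/4)/2


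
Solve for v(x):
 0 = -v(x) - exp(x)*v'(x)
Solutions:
 v(x) = C1*exp(exp(-x))


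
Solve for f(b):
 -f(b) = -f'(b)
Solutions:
 f(b) = C1*exp(b)


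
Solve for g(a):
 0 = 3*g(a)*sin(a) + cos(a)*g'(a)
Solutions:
 g(a) = C1*cos(a)^3


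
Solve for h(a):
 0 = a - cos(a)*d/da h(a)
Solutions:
 h(a) = C1 + Integral(a/cos(a), a)


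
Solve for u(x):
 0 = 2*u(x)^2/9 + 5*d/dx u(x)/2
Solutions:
 u(x) = 45/(C1 + 4*x)


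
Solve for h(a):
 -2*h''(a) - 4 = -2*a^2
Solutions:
 h(a) = C1 + C2*a + a^4/12 - a^2


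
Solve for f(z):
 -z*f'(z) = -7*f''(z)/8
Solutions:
 f(z) = C1 + C2*erfi(2*sqrt(7)*z/7)


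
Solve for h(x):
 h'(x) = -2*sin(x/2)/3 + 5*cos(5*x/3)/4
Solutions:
 h(x) = C1 + 3*sin(5*x/3)/4 + 4*cos(x/2)/3


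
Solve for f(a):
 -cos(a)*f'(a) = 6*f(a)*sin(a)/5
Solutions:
 f(a) = C1*cos(a)^(6/5)


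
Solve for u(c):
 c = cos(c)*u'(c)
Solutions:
 u(c) = C1 + Integral(c/cos(c), c)


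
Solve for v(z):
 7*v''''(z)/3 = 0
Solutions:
 v(z) = C1 + C2*z + C3*z^2 + C4*z^3


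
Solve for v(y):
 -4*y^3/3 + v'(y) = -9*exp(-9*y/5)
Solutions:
 v(y) = C1 + y^4/3 + 5*exp(-9*y/5)


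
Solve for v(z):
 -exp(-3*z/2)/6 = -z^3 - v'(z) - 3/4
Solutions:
 v(z) = C1 - z^4/4 - 3*z/4 - exp(-3*z/2)/9


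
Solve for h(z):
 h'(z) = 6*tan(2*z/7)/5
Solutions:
 h(z) = C1 - 21*log(cos(2*z/7))/5


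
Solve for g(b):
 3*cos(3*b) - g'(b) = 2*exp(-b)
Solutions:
 g(b) = C1 + sin(3*b) + 2*exp(-b)


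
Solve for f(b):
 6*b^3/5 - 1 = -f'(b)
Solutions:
 f(b) = C1 - 3*b^4/10 + b


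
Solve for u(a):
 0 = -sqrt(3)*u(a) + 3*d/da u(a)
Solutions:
 u(a) = C1*exp(sqrt(3)*a/3)


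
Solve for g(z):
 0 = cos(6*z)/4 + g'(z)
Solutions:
 g(z) = C1 - sin(6*z)/24


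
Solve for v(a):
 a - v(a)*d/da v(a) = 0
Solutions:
 v(a) = -sqrt(C1 + a^2)
 v(a) = sqrt(C1 + a^2)


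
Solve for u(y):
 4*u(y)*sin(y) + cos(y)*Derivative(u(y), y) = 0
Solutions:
 u(y) = C1*cos(y)^4


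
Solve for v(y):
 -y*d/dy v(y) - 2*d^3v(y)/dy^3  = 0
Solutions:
 v(y) = C1 + Integral(C2*airyai(-2^(2/3)*y/2) + C3*airybi(-2^(2/3)*y/2), y)


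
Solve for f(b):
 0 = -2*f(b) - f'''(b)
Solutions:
 f(b) = C3*exp(-2^(1/3)*b) + (C1*sin(2^(1/3)*sqrt(3)*b/2) + C2*cos(2^(1/3)*sqrt(3)*b/2))*exp(2^(1/3)*b/2)


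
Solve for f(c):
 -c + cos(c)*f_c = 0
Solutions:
 f(c) = C1 + Integral(c/cos(c), c)


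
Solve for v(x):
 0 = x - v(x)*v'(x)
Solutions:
 v(x) = -sqrt(C1 + x^2)
 v(x) = sqrt(C1 + x^2)


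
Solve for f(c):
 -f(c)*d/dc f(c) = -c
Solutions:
 f(c) = -sqrt(C1 + c^2)
 f(c) = sqrt(C1 + c^2)


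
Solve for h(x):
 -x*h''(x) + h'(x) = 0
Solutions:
 h(x) = C1 + C2*x^2


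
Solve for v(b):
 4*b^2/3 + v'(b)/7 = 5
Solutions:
 v(b) = C1 - 28*b^3/9 + 35*b


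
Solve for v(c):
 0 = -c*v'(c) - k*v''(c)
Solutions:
 v(c) = C1 + C2*sqrt(k)*erf(sqrt(2)*c*sqrt(1/k)/2)


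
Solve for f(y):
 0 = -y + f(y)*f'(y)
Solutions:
 f(y) = -sqrt(C1 + y^2)
 f(y) = sqrt(C1 + y^2)


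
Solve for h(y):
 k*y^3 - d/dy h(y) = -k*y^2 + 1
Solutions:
 h(y) = C1 + k*y^4/4 + k*y^3/3 - y


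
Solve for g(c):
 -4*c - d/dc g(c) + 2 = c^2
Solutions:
 g(c) = C1 - c^3/3 - 2*c^2 + 2*c


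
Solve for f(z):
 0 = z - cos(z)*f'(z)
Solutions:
 f(z) = C1 + Integral(z/cos(z), z)


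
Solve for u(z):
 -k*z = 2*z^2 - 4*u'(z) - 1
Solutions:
 u(z) = C1 + k*z^2/8 + z^3/6 - z/4


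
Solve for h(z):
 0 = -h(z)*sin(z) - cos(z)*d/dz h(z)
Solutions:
 h(z) = C1*cos(z)


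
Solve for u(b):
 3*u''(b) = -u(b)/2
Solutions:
 u(b) = C1*sin(sqrt(6)*b/6) + C2*cos(sqrt(6)*b/6)


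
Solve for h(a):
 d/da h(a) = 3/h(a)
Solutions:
 h(a) = -sqrt(C1 + 6*a)
 h(a) = sqrt(C1 + 6*a)


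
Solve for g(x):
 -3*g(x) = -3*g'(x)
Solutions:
 g(x) = C1*exp(x)


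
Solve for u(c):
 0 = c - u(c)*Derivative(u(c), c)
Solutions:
 u(c) = -sqrt(C1 + c^2)
 u(c) = sqrt(C1 + c^2)


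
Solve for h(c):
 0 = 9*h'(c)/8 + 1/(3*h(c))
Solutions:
 h(c) = -sqrt(C1 - 48*c)/9
 h(c) = sqrt(C1 - 48*c)/9


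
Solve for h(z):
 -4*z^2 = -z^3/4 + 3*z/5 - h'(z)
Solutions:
 h(z) = C1 - z^4/16 + 4*z^3/3 + 3*z^2/10


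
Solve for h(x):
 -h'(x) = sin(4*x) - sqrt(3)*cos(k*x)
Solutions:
 h(x) = C1 + cos(4*x)/4 + sqrt(3)*sin(k*x)/k


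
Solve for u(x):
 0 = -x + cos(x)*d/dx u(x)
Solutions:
 u(x) = C1 + Integral(x/cos(x), x)


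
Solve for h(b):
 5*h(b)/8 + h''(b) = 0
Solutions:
 h(b) = C1*sin(sqrt(10)*b/4) + C2*cos(sqrt(10)*b/4)


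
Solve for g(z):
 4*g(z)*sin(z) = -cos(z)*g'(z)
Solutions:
 g(z) = C1*cos(z)^4


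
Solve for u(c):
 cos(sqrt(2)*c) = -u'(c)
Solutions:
 u(c) = C1 - sqrt(2)*sin(sqrt(2)*c)/2


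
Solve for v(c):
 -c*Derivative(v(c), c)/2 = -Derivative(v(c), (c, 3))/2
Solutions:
 v(c) = C1 + Integral(C2*airyai(c) + C3*airybi(c), c)


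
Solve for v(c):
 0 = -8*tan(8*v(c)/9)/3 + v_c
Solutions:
 v(c) = -9*asin(C1*exp(64*c/27))/8 + 9*pi/8
 v(c) = 9*asin(C1*exp(64*c/27))/8


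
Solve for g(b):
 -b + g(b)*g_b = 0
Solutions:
 g(b) = -sqrt(C1 + b^2)
 g(b) = sqrt(C1 + b^2)


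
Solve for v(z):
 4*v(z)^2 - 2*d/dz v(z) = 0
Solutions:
 v(z) = -1/(C1 + 2*z)


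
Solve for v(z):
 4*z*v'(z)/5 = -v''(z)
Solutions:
 v(z) = C1 + C2*erf(sqrt(10)*z/5)


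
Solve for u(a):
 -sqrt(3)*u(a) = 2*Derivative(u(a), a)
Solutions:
 u(a) = C1*exp(-sqrt(3)*a/2)


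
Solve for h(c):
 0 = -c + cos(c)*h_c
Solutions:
 h(c) = C1 + Integral(c/cos(c), c)


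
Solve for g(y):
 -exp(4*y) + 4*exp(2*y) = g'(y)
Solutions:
 g(y) = C1 - exp(4*y)/4 + 2*exp(2*y)


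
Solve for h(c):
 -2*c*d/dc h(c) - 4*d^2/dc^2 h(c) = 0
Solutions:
 h(c) = C1 + C2*erf(c/2)


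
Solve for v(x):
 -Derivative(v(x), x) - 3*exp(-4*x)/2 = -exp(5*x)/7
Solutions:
 v(x) = C1 + exp(5*x)/35 + 3*exp(-4*x)/8


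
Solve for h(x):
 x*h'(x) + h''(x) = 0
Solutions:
 h(x) = C1 + C2*erf(sqrt(2)*x/2)


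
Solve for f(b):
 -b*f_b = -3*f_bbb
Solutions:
 f(b) = C1 + Integral(C2*airyai(3^(2/3)*b/3) + C3*airybi(3^(2/3)*b/3), b)


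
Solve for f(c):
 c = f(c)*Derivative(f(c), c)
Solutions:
 f(c) = -sqrt(C1 + c^2)
 f(c) = sqrt(C1 + c^2)


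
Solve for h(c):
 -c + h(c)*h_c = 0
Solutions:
 h(c) = -sqrt(C1 + c^2)
 h(c) = sqrt(C1 + c^2)


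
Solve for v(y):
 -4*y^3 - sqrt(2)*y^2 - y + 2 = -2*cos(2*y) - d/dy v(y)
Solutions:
 v(y) = C1 + y^4 + sqrt(2)*y^3/3 + y^2/2 - 2*y - 2*sin(y)*cos(y)


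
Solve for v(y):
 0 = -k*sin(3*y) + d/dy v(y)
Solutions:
 v(y) = C1 - k*cos(3*y)/3


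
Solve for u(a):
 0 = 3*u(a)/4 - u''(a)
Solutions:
 u(a) = C1*exp(-sqrt(3)*a/2) + C2*exp(sqrt(3)*a/2)


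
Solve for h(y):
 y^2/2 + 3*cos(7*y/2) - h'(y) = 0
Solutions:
 h(y) = C1 + y^3/6 + 6*sin(7*y/2)/7


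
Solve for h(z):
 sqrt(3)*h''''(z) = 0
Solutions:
 h(z) = C1 + C2*z + C3*z^2 + C4*z^3


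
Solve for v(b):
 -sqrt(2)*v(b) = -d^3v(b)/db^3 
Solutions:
 v(b) = C3*exp(2^(1/6)*b) + (C1*sin(2^(1/6)*sqrt(3)*b/2) + C2*cos(2^(1/6)*sqrt(3)*b/2))*exp(-2^(1/6)*b/2)


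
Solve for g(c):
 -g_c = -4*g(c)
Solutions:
 g(c) = C1*exp(4*c)


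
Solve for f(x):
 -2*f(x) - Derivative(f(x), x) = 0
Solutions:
 f(x) = C1*exp(-2*x)


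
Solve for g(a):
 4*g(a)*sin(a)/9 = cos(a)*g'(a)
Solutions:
 g(a) = C1/cos(a)^(4/9)


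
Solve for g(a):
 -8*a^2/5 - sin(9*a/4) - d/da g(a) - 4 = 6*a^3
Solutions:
 g(a) = C1 - 3*a^4/2 - 8*a^3/15 - 4*a + 4*cos(9*a/4)/9


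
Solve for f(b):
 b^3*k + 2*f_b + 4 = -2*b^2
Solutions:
 f(b) = C1 - b^4*k/8 - b^3/3 - 2*b


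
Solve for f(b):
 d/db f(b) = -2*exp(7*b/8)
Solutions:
 f(b) = C1 - 16*exp(7*b/8)/7


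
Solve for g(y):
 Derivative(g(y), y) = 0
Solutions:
 g(y) = C1


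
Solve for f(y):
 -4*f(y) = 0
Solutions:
 f(y) = 0


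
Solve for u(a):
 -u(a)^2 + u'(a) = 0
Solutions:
 u(a) = -1/(C1 + a)


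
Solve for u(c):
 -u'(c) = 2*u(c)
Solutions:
 u(c) = C1*exp(-2*c)


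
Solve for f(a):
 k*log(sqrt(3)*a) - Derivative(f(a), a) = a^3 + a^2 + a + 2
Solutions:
 f(a) = C1 - a^4/4 - a^3/3 - a^2/2 + a*k*log(a) - a*k + a*k*log(3)/2 - 2*a


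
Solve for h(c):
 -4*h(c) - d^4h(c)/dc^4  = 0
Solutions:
 h(c) = (C1*sin(c) + C2*cos(c))*exp(-c) + (C3*sin(c) + C4*cos(c))*exp(c)


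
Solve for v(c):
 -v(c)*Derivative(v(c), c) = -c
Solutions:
 v(c) = -sqrt(C1 + c^2)
 v(c) = sqrt(C1 + c^2)


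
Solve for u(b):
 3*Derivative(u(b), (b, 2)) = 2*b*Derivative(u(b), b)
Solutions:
 u(b) = C1 + C2*erfi(sqrt(3)*b/3)


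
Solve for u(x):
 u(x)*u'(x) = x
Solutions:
 u(x) = -sqrt(C1 + x^2)
 u(x) = sqrt(C1 + x^2)


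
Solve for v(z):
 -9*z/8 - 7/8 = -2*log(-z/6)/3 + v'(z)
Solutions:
 v(z) = C1 - 9*z^2/16 + 2*z*log(-z)/3 + z*(-37 - 16*log(6))/24


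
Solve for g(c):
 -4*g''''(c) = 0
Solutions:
 g(c) = C1 + C2*c + C3*c^2 + C4*c^3


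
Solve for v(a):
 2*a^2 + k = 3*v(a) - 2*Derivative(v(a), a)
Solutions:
 v(a) = C1*exp(3*a/2) + 2*a^2/3 + 8*a/9 + k/3 + 16/27


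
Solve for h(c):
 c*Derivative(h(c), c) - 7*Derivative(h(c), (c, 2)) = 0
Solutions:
 h(c) = C1 + C2*erfi(sqrt(14)*c/14)


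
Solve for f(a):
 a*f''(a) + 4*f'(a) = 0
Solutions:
 f(a) = C1 + C2/a^3


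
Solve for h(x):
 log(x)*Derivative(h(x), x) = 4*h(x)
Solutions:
 h(x) = C1*exp(4*li(x))


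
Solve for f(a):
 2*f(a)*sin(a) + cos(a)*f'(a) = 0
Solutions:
 f(a) = C1*cos(a)^2


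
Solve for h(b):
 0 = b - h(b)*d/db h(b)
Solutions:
 h(b) = -sqrt(C1 + b^2)
 h(b) = sqrt(C1 + b^2)


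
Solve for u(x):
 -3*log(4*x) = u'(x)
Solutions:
 u(x) = C1 - 3*x*log(x) - x*log(64) + 3*x


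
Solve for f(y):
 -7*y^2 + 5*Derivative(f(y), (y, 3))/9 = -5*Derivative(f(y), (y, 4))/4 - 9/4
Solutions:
 f(y) = C1 + C2*y + C3*y^2 + C4*exp(-4*y/9) + 21*y^5/100 - 189*y^4/80 + 1647*y^3/80


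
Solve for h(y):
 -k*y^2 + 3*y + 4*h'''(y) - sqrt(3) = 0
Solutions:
 h(y) = C1 + C2*y + C3*y^2 + k*y^5/240 - y^4/32 + sqrt(3)*y^3/24


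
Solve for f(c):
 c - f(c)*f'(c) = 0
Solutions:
 f(c) = -sqrt(C1 + c^2)
 f(c) = sqrt(C1 + c^2)


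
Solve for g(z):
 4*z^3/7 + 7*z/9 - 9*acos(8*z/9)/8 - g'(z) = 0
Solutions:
 g(z) = C1 + z^4/7 + 7*z^2/18 - 9*z*acos(8*z/9)/8 + 9*sqrt(81 - 64*z^2)/64


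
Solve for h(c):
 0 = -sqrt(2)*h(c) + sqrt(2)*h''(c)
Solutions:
 h(c) = C1*exp(-c) + C2*exp(c)


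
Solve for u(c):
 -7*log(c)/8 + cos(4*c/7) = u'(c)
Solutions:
 u(c) = C1 - 7*c*log(c)/8 + 7*c/8 + 7*sin(4*c/7)/4


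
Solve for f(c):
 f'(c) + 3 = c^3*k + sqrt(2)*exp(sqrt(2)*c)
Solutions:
 f(c) = C1 + c^4*k/4 - 3*c + exp(sqrt(2)*c)


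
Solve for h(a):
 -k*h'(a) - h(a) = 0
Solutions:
 h(a) = C1*exp(-a/k)


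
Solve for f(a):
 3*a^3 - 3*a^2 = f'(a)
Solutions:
 f(a) = C1 + 3*a^4/4 - a^3


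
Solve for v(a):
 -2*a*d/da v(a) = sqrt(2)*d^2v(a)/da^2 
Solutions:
 v(a) = C1 + C2*erf(2^(3/4)*a/2)


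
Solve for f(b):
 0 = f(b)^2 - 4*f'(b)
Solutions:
 f(b) = -4/(C1 + b)


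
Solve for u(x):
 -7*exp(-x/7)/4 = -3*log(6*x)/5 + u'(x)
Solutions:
 u(x) = C1 + 3*x*log(x)/5 + 3*x*(-1 + log(6))/5 + 49*exp(-x/7)/4


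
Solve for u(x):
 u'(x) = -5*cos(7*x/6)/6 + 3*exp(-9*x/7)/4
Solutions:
 u(x) = C1 - 5*sin(7*x/6)/7 - 7*exp(-9*x/7)/12


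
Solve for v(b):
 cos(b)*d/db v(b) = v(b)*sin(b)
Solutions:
 v(b) = C1/cos(b)


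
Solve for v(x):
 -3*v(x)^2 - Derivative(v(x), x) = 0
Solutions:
 v(x) = 1/(C1 + 3*x)


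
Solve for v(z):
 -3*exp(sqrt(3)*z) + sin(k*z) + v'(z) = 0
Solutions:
 v(z) = C1 + sqrt(3)*exp(sqrt(3)*z) + cos(k*z)/k


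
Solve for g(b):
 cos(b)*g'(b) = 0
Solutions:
 g(b) = C1


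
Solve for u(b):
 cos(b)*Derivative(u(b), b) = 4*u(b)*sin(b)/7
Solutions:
 u(b) = C1/cos(b)^(4/7)


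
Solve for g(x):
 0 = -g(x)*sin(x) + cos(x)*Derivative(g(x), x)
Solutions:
 g(x) = C1/cos(x)


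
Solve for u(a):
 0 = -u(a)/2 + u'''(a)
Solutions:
 u(a) = C3*exp(2^(2/3)*a/2) + (C1*sin(2^(2/3)*sqrt(3)*a/4) + C2*cos(2^(2/3)*sqrt(3)*a/4))*exp(-2^(2/3)*a/4)


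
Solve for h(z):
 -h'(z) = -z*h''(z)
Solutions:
 h(z) = C1 + C2*z^2


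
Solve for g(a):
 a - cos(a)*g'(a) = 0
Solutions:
 g(a) = C1 + Integral(a/cos(a), a)


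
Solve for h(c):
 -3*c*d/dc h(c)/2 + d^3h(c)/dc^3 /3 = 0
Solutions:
 h(c) = C1 + Integral(C2*airyai(6^(2/3)*c/2) + C3*airybi(6^(2/3)*c/2), c)


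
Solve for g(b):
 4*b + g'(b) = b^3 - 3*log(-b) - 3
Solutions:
 g(b) = C1 + b^4/4 - 2*b^2 - 3*b*log(-b)


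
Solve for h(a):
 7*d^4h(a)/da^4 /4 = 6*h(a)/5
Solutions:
 h(a) = C1*exp(-24^(1/4)*35^(3/4)*a/35) + C2*exp(24^(1/4)*35^(3/4)*a/35) + C3*sin(24^(1/4)*35^(3/4)*a/35) + C4*cos(24^(1/4)*35^(3/4)*a/35)


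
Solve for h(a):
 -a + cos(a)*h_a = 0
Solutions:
 h(a) = C1 + Integral(a/cos(a), a)


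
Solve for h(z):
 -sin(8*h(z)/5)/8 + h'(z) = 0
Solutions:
 -z/8 + 5*log(cos(8*h(z)/5) - 1)/16 - 5*log(cos(8*h(z)/5) + 1)/16 = C1


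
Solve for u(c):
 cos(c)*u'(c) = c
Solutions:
 u(c) = C1 + Integral(c/cos(c), c)


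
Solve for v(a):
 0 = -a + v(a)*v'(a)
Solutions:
 v(a) = -sqrt(C1 + a^2)
 v(a) = sqrt(C1 + a^2)


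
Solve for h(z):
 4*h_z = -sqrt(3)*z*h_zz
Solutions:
 h(z) = C1 + C2*z^(1 - 4*sqrt(3)/3)


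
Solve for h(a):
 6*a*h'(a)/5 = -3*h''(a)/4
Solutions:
 h(a) = C1 + C2*erf(2*sqrt(5)*a/5)


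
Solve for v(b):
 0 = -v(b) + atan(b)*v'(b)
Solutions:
 v(b) = C1*exp(Integral(1/atan(b), b))


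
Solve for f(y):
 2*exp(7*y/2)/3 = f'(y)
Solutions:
 f(y) = C1 + 4*exp(7*y/2)/21


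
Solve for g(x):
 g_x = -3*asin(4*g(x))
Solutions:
 Integral(1/asin(4*_y), (_y, g(x))) = C1 - 3*x


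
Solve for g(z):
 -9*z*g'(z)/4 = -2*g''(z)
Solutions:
 g(z) = C1 + C2*erfi(3*z/4)


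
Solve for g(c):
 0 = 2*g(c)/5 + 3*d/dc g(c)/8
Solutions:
 g(c) = C1*exp(-16*c/15)


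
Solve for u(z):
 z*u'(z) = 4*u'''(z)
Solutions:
 u(z) = C1 + Integral(C2*airyai(2^(1/3)*z/2) + C3*airybi(2^(1/3)*z/2), z)


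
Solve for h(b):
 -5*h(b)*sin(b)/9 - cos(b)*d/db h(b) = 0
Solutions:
 h(b) = C1*cos(b)^(5/9)


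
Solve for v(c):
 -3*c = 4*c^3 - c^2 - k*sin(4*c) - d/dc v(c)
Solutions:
 v(c) = C1 + c^4 - c^3/3 + 3*c^2/2 + k*cos(4*c)/4


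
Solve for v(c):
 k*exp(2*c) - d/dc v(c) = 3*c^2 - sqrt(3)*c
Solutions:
 v(c) = C1 - c^3 + sqrt(3)*c^2/2 + k*exp(2*c)/2


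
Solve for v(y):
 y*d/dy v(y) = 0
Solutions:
 v(y) = C1


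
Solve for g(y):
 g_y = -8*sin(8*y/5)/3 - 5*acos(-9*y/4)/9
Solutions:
 g(y) = C1 - 5*y*acos(-9*y/4)/9 - 5*sqrt(16 - 81*y^2)/81 + 5*cos(8*y/5)/3


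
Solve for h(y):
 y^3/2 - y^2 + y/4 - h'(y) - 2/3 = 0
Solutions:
 h(y) = C1 + y^4/8 - y^3/3 + y^2/8 - 2*y/3


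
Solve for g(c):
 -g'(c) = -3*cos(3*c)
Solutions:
 g(c) = C1 + sin(3*c)


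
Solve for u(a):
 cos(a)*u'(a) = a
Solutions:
 u(a) = C1 + Integral(a/cos(a), a)


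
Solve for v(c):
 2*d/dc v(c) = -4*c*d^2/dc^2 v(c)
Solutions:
 v(c) = C1 + C2*sqrt(c)


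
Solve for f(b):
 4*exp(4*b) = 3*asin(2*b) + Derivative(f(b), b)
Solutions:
 f(b) = C1 - 3*b*asin(2*b) - 3*sqrt(1 - 4*b^2)/2 + exp(4*b)


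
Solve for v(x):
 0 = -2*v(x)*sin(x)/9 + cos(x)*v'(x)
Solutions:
 v(x) = C1/cos(x)^(2/9)


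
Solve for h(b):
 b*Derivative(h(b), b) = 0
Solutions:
 h(b) = C1


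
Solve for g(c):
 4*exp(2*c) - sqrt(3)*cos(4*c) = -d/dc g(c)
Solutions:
 g(c) = C1 - 2*exp(2*c) + sqrt(3)*sin(4*c)/4


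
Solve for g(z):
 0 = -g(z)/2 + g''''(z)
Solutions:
 g(z) = C1*exp(-2^(3/4)*z/2) + C2*exp(2^(3/4)*z/2) + C3*sin(2^(3/4)*z/2) + C4*cos(2^(3/4)*z/2)


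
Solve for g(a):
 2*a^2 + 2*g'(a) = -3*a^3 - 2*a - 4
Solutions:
 g(a) = C1 - 3*a^4/8 - a^3/3 - a^2/2 - 2*a


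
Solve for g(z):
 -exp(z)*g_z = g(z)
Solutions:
 g(z) = C1*exp(exp(-z))


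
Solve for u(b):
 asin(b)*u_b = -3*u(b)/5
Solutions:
 u(b) = C1*exp(-3*Integral(1/asin(b), b)/5)


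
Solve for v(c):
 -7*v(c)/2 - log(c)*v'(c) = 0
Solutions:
 v(c) = C1*exp(-7*li(c)/2)


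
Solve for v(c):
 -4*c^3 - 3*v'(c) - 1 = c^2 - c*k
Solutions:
 v(c) = C1 - c^4/3 - c^3/9 + c^2*k/6 - c/3


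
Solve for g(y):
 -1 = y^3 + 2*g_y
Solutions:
 g(y) = C1 - y^4/8 - y/2


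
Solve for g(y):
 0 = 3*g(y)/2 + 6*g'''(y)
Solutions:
 g(y) = C3*exp(-2^(1/3)*y/2) + (C1*sin(2^(1/3)*sqrt(3)*y/4) + C2*cos(2^(1/3)*sqrt(3)*y/4))*exp(2^(1/3)*y/4)


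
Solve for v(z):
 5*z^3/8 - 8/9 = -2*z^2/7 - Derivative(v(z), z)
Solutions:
 v(z) = C1 - 5*z^4/32 - 2*z^3/21 + 8*z/9


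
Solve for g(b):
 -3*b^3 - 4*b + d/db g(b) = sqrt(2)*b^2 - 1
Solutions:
 g(b) = C1 + 3*b^4/4 + sqrt(2)*b^3/3 + 2*b^2 - b


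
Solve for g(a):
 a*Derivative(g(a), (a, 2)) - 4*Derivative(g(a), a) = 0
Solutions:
 g(a) = C1 + C2*a^5


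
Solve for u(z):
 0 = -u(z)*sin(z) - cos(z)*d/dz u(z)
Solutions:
 u(z) = C1*cos(z)


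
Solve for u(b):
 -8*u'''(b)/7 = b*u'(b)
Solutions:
 u(b) = C1 + Integral(C2*airyai(-7^(1/3)*b/2) + C3*airybi(-7^(1/3)*b/2), b)


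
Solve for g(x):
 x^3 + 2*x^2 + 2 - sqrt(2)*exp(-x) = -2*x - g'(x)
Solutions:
 g(x) = C1 - x^4/4 - 2*x^3/3 - x^2 - 2*x - sqrt(2)*exp(-x)


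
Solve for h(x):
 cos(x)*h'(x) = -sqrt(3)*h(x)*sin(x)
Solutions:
 h(x) = C1*cos(x)^(sqrt(3))


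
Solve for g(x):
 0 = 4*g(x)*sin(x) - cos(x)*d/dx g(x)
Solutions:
 g(x) = C1/cos(x)^4


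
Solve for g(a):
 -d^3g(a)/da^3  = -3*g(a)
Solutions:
 g(a) = C3*exp(3^(1/3)*a) + (C1*sin(3^(5/6)*a/2) + C2*cos(3^(5/6)*a/2))*exp(-3^(1/3)*a/2)


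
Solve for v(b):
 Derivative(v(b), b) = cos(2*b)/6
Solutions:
 v(b) = C1 + sin(2*b)/12


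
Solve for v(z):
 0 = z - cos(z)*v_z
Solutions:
 v(z) = C1 + Integral(z/cos(z), z)


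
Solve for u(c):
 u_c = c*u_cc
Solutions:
 u(c) = C1 + C2*c^2


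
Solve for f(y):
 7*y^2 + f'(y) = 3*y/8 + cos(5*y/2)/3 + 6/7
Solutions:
 f(y) = C1 - 7*y^3/3 + 3*y^2/16 + 6*y/7 + 2*sin(5*y/2)/15


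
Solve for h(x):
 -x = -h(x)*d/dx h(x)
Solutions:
 h(x) = -sqrt(C1 + x^2)
 h(x) = sqrt(C1 + x^2)


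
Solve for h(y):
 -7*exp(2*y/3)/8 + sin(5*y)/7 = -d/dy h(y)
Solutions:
 h(y) = C1 + 21*exp(2*y/3)/16 + cos(5*y)/35


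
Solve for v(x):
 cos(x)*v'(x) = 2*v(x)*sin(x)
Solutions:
 v(x) = C1/cos(x)^2


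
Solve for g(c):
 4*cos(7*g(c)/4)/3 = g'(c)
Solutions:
 -4*c/3 - 2*log(sin(7*g(c)/4) - 1)/7 + 2*log(sin(7*g(c)/4) + 1)/7 = C1


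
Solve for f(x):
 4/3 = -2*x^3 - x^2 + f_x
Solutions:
 f(x) = C1 + x^4/2 + x^3/3 + 4*x/3


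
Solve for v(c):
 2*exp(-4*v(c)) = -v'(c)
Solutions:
 v(c) = log(-I*(C1 - 8*c)^(1/4))
 v(c) = log(I*(C1 - 8*c)^(1/4))
 v(c) = log(-(C1 - 8*c)^(1/4))
 v(c) = log(C1 - 8*c)/4


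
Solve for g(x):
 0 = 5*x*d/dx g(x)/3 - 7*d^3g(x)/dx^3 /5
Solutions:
 g(x) = C1 + Integral(C2*airyai(105^(2/3)*x/21) + C3*airybi(105^(2/3)*x/21), x)


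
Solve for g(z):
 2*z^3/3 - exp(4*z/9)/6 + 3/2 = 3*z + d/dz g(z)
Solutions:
 g(z) = C1 + z^4/6 - 3*z^2/2 + 3*z/2 - 3*exp(4*z/9)/8


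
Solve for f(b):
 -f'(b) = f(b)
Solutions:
 f(b) = C1*exp(-b)


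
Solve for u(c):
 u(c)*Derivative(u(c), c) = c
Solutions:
 u(c) = -sqrt(C1 + c^2)
 u(c) = sqrt(C1 + c^2)


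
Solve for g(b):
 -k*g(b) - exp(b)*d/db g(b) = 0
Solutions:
 g(b) = C1*exp(k*exp(-b))


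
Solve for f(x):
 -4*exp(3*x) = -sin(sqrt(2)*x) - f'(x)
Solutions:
 f(x) = C1 + 4*exp(3*x)/3 + sqrt(2)*cos(sqrt(2)*x)/2


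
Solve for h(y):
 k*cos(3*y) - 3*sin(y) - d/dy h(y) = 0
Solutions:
 h(y) = C1 + k*sin(3*y)/3 + 3*cos(y)


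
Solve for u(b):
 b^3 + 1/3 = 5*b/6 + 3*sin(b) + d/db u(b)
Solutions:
 u(b) = C1 + b^4/4 - 5*b^2/12 + b/3 + 3*cos(b)


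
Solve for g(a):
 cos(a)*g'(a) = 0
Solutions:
 g(a) = C1


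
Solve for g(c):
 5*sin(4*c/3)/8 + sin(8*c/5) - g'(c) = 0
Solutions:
 g(c) = C1 - 15*cos(4*c/3)/32 - 5*cos(8*c/5)/8


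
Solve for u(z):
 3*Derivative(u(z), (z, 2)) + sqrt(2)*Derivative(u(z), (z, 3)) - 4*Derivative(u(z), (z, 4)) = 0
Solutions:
 u(z) = C1 + C2*z + C3*exp(-sqrt(2)*z/2) + C4*exp(3*sqrt(2)*z/4)


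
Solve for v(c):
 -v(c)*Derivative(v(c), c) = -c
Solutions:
 v(c) = -sqrt(C1 + c^2)
 v(c) = sqrt(C1 + c^2)


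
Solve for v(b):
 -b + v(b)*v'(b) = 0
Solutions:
 v(b) = -sqrt(C1 + b^2)
 v(b) = sqrt(C1 + b^2)


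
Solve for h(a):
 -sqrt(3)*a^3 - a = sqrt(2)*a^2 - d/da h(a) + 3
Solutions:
 h(a) = C1 + sqrt(3)*a^4/4 + sqrt(2)*a^3/3 + a^2/2 + 3*a
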